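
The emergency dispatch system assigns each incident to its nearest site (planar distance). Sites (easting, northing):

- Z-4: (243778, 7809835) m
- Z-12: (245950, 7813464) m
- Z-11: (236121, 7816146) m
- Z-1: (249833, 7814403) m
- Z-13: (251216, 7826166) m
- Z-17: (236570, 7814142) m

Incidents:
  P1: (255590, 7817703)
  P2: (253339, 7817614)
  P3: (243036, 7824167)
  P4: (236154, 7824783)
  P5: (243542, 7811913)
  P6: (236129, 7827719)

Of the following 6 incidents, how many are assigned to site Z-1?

2

P1 → Z-1
P2 → Z-1
P3 → Z-13
P4 → Z-11
P5 → Z-4
P6 → Z-11
2 of the 6 go to Z-1.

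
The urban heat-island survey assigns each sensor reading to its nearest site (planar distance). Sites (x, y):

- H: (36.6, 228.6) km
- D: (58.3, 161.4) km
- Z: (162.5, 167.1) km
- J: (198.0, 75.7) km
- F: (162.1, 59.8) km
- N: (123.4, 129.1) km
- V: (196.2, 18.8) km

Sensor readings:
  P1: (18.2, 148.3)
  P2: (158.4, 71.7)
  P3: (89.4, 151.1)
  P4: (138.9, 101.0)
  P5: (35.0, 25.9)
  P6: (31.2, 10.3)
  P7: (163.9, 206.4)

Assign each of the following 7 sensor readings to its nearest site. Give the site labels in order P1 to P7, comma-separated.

P1 → D (d²=1779.62)
P2 → F (d²=155.30)
P3 → D (d²=1073.30)
P4 → N (d²=1029.86)
P5 → F (d²=17303.62)
P6 → F (d²=19585.06)
P7 → Z (d²=1546.45)

D, F, D, N, F, F, Z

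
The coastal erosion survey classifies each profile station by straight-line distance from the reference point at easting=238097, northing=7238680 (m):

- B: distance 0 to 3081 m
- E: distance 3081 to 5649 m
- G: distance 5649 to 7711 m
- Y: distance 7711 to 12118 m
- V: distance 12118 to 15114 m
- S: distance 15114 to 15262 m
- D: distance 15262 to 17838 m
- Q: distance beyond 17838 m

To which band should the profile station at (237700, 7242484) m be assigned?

E

Distance = √((237700−238097)² + (7242484−7238680)²) = √(157609.000 + 14470416.000) = 3824.660 m.
3081 ≤ 3824.660 < 5649 → E.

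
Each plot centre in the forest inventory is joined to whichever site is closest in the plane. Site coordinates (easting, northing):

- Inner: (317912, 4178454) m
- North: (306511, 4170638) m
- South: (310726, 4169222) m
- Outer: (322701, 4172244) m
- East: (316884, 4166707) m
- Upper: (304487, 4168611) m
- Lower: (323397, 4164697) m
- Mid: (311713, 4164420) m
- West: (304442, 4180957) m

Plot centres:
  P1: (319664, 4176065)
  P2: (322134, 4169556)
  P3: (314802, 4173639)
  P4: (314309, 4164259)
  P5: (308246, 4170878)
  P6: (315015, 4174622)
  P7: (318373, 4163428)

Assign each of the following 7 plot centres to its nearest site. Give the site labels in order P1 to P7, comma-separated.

Inner, Outer, Inner, Mid, North, Inner, East

P1 → Inner (d²=8776825.00)
P2 → Outer (d²=7546833.00)
P3 → Inner (d²=32856325.00)
P4 → Mid (d²=6765137.00)
P5 → North (d²=3067825.00)
P6 → Inner (d²=23076833.00)
P7 → East (d²=12968962.00)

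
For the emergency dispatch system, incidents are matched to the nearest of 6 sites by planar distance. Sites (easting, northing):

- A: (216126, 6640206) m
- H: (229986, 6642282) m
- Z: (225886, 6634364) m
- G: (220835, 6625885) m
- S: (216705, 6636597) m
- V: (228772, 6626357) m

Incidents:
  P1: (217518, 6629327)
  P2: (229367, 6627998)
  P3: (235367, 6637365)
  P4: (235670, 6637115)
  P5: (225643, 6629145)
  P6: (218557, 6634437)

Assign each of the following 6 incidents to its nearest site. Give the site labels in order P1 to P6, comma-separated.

G, V, H, H, V, S

P1 → G (d²=22849853.00)
P2 → V (d²=3046906.00)
P3 → H (d²=53132050.00)
P4 → H (d²=59005745.00)
P5 → V (d²=17563585.00)
P6 → S (d²=8095504.00)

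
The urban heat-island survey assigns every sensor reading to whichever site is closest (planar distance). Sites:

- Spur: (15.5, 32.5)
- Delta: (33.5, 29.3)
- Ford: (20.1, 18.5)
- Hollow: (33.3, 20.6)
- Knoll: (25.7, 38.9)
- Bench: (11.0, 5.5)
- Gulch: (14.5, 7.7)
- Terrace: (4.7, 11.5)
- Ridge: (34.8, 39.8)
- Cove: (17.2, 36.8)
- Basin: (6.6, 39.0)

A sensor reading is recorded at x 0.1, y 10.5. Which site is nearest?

Squared distances to each site:
Spur: 721.160; Delta: 1469.000; Ford: 464.000; Hollow: 1204.250; Knoll: 1461.920; Bench: 143.810; Gulch: 215.200; Terrace: 22.160; Ridge: 2062.580; Cove: 984.100; Basin: 854.500.
Minimum at Terrace.

Terrace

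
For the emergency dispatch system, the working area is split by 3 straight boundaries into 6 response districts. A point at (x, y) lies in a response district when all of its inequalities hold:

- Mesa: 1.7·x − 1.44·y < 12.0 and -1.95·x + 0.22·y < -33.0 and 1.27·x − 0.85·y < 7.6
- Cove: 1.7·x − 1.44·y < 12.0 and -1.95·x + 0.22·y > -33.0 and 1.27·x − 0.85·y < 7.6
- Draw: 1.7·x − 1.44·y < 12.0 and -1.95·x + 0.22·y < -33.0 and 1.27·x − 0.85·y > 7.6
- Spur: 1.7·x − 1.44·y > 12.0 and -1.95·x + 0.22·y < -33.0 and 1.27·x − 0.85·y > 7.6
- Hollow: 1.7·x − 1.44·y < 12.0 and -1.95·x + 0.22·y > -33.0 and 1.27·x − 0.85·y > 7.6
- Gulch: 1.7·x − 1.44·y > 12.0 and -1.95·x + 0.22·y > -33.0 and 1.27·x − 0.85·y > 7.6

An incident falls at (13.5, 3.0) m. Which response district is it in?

1.7·13.5 − 1.44·3.0 = 18.630, which is > 12.0
-1.95·13.5 + 0.22·3.0 = -25.665, which is > -33.0
1.27·13.5 − 0.85·3.0 = 14.595, which is > 7.6
This sign pattern matches Gulch.

Gulch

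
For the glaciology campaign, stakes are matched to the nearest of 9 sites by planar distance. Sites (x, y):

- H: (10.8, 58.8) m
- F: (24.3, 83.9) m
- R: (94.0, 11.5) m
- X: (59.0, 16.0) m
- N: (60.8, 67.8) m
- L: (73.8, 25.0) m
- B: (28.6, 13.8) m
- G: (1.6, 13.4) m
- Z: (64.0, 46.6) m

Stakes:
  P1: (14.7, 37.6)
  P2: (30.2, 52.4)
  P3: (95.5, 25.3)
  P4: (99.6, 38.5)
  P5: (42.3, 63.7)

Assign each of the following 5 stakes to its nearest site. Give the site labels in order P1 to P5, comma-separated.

P1 → H (d²=464.65)
P2 → H (d²=417.32)
P3 → R (d²=192.69)
P4 → R (d²=760.36)
P5 → N (d²=359.06)

H, H, R, R, N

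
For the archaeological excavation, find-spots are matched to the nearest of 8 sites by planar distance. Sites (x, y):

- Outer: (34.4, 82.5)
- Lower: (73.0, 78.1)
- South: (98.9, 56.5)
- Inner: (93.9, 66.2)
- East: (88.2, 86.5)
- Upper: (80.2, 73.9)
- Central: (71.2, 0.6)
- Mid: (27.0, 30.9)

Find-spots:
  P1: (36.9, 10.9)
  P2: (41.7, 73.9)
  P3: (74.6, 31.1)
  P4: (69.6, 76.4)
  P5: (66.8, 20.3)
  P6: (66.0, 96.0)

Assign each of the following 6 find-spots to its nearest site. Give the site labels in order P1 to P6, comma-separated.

P1 → Mid (d²=498.01)
P2 → Outer (d²=127.25)
P3 → Central (d²=941.81)
P4 → Lower (d²=14.45)
P5 → Central (d²=407.45)
P6 → Lower (d²=369.41)

Mid, Outer, Central, Lower, Central, Lower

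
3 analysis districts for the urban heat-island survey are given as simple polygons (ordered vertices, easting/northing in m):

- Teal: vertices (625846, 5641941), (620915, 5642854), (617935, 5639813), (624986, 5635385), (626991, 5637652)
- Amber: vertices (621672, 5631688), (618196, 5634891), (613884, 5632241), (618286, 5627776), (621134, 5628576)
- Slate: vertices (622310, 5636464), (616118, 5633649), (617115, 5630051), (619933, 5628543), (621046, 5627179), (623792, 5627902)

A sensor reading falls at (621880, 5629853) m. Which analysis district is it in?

Slate

Cast a ray rightward from (621880, 5629853). For each polygon, the edges (by vertex number in listed order) whose endpoints lie on opposite sides of northing = 5629853, where each meets that height, and whether that is right or left of the point:
Teal: no edge straddles that height → 0 crossings.
Amber: 3–4 at easting≈616238.3 (left), 5–1 at easting≈621354.8 (left) → 0 crossings.
Slate: 3–4 at easting≈617485.0 (left), 6–1 at easting≈623454.3 (right) → 1 crossing.
Only Slate has an odd count, so the point is inside Slate.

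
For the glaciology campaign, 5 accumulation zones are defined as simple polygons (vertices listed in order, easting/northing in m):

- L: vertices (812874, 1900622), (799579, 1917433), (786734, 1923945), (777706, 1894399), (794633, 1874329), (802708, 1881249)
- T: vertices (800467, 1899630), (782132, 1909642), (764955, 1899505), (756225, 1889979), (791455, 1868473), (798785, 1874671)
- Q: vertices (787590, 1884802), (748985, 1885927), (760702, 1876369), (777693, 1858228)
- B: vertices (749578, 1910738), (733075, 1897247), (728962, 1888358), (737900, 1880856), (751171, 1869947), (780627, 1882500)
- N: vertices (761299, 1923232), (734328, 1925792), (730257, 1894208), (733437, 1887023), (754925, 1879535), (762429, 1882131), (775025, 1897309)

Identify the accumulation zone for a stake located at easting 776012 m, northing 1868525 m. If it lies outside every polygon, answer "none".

Cast a ray rightward from (776012, 1868525). For each polygon, the edges (by vertex number in listed order) whose endpoints lie on opposite sides of northing = 1868525, where each meets that height, and whether that is right or left of the point:
L: no edge straddles that height → 0 crossings.
T: 4–5 at easting≈791369.8 (right), 5–6 at easting≈791516.5 (right) → 2 crossings.
Q: 3–4 at easting≈768048.8 (left), 4–1 at easting≈781527.9 (right) → 1 crossing.
B: no edge straddles that height → 0 crossings.
N: no edge straddles that height → 0 crossings.
Only Q has an odd count, so the point is inside Q.

Q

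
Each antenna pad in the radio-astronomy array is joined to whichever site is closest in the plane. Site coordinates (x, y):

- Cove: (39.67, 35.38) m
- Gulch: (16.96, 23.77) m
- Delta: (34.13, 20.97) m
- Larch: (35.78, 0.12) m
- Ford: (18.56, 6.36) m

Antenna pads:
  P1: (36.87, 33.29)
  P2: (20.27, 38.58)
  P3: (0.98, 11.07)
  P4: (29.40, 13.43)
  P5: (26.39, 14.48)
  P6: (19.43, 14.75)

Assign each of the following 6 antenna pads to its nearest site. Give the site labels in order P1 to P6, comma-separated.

Cove, Gulch, Ford, Delta, Delta, Ford

P1 → Cove (d²=12.21)
P2 → Gulch (d²=230.29)
P3 → Ford (d²=331.24)
P4 → Delta (d²=79.22)
P5 → Delta (d²=102.03)
P6 → Ford (d²=71.15)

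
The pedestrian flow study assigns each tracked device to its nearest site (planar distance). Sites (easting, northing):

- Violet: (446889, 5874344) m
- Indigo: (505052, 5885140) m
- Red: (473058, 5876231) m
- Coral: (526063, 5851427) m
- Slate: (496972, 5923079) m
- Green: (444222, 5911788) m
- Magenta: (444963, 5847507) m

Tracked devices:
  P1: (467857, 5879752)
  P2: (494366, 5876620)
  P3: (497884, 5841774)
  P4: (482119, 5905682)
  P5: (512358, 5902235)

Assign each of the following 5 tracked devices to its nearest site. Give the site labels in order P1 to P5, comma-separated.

P1 → Red (d²=39447842.00)
P2 → Indigo (d²=186780996.00)
P3 → Coral (d²=887236450.00)
P4 → Slate (d²=523267218.00)
P5 → Indigo (d²=345616661.00)

Red, Indigo, Coral, Slate, Indigo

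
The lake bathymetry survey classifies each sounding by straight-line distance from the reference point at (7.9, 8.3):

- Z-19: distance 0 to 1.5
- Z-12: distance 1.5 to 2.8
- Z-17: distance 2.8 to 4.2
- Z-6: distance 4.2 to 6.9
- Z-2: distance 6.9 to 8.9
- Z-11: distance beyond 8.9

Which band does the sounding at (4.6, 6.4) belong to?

Distance = √((4.6−7.9)² + (6.4−8.3)²) = √(10.890 + 3.610) = 3.808.
2.8 ≤ 3.808 < 4.2 → Z-17.

Z-17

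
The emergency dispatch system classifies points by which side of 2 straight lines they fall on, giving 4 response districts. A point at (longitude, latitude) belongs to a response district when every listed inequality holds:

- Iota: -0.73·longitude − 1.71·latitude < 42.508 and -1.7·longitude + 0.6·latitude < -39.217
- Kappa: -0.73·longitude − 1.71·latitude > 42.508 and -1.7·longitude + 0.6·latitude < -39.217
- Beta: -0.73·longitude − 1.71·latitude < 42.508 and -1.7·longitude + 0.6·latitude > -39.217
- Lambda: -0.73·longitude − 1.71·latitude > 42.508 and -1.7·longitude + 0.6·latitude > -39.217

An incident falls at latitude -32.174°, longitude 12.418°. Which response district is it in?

-0.73·12.418 − 1.71·-32.174 = 45.952, which is > 42.508
-1.7·12.418 + 0.6·-32.174 = -40.415, which is < -39.217
This sign pattern matches Kappa.

Kappa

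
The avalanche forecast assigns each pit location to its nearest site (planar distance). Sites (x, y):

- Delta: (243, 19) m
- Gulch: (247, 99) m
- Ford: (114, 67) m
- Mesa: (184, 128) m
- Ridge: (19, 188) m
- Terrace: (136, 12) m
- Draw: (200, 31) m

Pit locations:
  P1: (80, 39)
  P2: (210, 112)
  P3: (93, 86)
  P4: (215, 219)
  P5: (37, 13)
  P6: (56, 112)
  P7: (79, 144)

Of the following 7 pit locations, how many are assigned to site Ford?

P1 → Ford
P2 → Mesa
P3 → Ford
P4 → Mesa
P5 → Ford
P6 → Ford
P7 → Ridge
4 of the 7 go to Ford.

4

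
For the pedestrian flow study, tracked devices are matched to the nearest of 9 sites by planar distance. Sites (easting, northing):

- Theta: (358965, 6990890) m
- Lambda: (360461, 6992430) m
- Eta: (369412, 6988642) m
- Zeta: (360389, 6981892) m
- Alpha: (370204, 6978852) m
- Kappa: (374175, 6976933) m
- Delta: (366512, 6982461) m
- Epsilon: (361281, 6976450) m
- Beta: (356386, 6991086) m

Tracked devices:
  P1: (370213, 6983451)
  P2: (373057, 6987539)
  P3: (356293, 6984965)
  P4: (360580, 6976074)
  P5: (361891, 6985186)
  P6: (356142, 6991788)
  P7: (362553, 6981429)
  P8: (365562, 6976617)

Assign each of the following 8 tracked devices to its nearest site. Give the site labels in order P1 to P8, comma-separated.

P1 → Delta (d²=14677501.00)
P2 → Eta (d²=14502634.00)
P3 → Zeta (d²=26220545.00)
P4 → Epsilon (d²=632777.00)
P5 → Zeta (d²=13106440.00)
P6 → Beta (d²=552340.00)
P7 → Zeta (d²=4897265.00)
P8 → Epsilon (d²=18354850.00)

Delta, Eta, Zeta, Epsilon, Zeta, Beta, Zeta, Epsilon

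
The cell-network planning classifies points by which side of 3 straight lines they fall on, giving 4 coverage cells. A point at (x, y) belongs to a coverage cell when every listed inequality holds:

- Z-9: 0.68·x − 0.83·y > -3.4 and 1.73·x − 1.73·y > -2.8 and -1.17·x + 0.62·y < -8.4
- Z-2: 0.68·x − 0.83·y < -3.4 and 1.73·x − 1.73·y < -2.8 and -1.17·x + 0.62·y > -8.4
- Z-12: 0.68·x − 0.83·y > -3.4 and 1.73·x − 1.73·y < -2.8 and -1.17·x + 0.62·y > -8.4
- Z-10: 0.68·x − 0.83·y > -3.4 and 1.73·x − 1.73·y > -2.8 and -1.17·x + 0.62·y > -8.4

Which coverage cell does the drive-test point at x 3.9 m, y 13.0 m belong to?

0.68·3.9 − 0.83·13.0 = -8.138, which is < -3.4
1.73·3.9 − 1.73·13.0 = -15.743, which is < -2.8
-1.17·3.9 + 0.62·13.0 = 3.497, which is > -8.4
This sign pattern matches Z-2.

Z-2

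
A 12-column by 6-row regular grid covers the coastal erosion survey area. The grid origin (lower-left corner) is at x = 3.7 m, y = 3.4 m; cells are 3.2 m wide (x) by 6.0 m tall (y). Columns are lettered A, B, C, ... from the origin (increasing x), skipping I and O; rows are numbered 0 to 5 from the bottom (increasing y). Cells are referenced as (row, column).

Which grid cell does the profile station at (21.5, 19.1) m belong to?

Column index: ⌊(21.5 − 3.7) / 3.2⌋ = ⌊5.562⌋ = 5 → column F
Row offset from origin: ⌊(19.1 − 3.4) / 6.0⌋ = ⌊2.617⌋ = 2 → row 2

(2, F)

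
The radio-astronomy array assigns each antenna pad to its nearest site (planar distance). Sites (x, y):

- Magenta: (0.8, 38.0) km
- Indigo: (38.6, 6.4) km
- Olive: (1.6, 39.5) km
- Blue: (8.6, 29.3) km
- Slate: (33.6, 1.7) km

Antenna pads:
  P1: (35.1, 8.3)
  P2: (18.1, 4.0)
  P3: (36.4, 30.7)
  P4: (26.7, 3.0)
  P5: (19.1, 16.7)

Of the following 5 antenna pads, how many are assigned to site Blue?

1

P1 → Indigo
P2 → Slate
P3 → Indigo
P4 → Slate
P5 → Blue
1 of the 5 goes to Blue.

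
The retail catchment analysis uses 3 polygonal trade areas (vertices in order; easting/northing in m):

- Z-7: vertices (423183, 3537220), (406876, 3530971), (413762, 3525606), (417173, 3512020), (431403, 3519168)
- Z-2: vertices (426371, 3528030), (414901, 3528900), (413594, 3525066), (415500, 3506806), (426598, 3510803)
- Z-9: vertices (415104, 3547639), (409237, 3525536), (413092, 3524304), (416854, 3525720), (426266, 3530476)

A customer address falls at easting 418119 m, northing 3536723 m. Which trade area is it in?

Z-9

Cast a ray rightward from (418119, 3536723). For each polygon, the edges (by vertex number in listed order) whose endpoints lie on opposite sides of northing = 3536723, where each meets that height, and whether that is right or left of the point:
Z-7: 1–2 at easting≈421886.1 (right), 5–1 at easting≈423409.3 (right) → 2 crossings.
Z-2: no edge straddles that height → 0 crossings.
Z-9: 1–2 at easting≈412206.5 (left), 5–1 at easting≈422203.2 (right) → 1 crossing.
Only Z-9 has an odd count, so the point is inside Z-9.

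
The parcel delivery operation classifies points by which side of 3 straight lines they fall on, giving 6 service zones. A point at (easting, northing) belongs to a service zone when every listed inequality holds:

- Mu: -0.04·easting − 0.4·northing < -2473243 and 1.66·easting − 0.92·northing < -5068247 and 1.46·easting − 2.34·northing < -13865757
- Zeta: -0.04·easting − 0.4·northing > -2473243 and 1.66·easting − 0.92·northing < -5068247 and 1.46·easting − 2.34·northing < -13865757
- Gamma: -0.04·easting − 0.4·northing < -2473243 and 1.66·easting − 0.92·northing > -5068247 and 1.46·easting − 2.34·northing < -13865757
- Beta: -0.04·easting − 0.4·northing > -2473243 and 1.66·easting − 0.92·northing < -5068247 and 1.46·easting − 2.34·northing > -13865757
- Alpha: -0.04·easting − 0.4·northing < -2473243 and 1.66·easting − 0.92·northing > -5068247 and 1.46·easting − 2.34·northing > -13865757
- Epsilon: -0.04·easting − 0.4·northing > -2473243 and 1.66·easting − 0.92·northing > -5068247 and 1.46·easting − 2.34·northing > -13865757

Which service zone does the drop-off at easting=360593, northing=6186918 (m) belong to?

-0.04·360593 − 0.4·6186918 = -2489190.920, which is < -2473243
1.66·360593 − 0.92·6186918 = -5093380.180, which is < -5068247
1.46·360593 − 2.34·6186918 = -13950922.340, which is < -13865757
This sign pattern matches Mu.

Mu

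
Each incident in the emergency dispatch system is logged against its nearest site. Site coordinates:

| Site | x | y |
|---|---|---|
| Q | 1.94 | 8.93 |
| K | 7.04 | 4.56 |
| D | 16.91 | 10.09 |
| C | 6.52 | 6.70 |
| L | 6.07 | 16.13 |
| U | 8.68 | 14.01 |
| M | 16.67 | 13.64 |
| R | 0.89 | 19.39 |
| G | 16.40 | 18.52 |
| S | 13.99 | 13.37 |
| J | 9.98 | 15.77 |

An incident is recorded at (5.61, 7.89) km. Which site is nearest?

Squared distances to each site:
Q: 14.551; K: 13.134; D: 132.530; C: 2.244; L: 68.109; U: 46.879; M: 155.386; R: 154.528; G: 229.421; S: 100.255; J: 81.191.
Minimum at C.

C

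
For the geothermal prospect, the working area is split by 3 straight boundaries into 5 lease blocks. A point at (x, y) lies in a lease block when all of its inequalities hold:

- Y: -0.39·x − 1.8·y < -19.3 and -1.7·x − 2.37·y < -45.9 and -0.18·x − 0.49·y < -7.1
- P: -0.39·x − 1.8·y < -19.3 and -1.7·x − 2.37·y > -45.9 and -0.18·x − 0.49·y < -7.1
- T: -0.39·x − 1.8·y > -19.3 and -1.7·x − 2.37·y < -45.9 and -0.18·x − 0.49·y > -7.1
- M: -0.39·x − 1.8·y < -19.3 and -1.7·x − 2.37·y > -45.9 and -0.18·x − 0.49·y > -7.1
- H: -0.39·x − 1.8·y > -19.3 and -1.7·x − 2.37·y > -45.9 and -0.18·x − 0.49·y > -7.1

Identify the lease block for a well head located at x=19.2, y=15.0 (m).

Y

-0.39·19.2 − 1.8·15.0 = -34.488, which is < -19.3
-1.7·19.2 − 2.37·15.0 = -68.190, which is < -45.9
-0.18·19.2 − 0.49·15.0 = -10.806, which is < -7.1
This sign pattern matches Y.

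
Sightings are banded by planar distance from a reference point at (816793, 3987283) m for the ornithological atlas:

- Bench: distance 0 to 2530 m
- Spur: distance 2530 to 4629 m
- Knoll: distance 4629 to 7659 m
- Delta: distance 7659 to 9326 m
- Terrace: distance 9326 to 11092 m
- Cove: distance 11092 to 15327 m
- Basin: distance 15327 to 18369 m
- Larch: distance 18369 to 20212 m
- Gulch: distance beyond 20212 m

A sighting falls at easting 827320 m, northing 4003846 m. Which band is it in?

Distance = √((827320−816793)² + (4003846−3987283)²) = √(110817729.000 + 274332969.000) = 19625.257 m.
18369 ≤ 19625.257 < 20212 → Larch.

Larch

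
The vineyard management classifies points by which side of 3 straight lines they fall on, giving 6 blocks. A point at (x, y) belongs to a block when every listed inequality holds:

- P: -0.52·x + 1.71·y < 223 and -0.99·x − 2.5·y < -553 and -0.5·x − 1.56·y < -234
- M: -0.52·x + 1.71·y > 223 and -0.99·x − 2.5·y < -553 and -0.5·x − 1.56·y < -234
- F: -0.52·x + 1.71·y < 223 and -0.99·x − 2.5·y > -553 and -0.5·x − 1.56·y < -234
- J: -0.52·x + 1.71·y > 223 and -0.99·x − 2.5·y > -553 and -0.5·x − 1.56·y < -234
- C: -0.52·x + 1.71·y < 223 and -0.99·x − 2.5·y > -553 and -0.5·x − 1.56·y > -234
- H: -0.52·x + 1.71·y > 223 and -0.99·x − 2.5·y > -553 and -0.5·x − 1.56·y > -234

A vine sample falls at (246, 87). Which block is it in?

F

-0.52·246 + 1.71·87 = 20.850, which is < 223
-0.99·246 − 2.5·87 = -461.040, which is > -553
-0.5·246 − 1.56·87 = -258.720, which is < -234
This sign pattern matches F.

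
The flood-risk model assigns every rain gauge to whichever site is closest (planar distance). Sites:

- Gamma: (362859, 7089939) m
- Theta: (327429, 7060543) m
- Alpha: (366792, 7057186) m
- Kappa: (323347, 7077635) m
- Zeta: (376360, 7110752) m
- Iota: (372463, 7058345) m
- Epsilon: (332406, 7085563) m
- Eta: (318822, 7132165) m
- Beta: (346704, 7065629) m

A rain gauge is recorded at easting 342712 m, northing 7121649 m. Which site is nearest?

Eta

Squared distances to each site:
Gamma: 1411425709.000; Theta: 3967513325.000; Alpha: 4735324769.000; Kappa: 2312235421.000; Zeta: 1250932513.000; Iota: 4892518417.000; Epsilon: 1408413032.000; Eta: 681318356.000; Beta: 3154176464.000.
Minimum at Eta.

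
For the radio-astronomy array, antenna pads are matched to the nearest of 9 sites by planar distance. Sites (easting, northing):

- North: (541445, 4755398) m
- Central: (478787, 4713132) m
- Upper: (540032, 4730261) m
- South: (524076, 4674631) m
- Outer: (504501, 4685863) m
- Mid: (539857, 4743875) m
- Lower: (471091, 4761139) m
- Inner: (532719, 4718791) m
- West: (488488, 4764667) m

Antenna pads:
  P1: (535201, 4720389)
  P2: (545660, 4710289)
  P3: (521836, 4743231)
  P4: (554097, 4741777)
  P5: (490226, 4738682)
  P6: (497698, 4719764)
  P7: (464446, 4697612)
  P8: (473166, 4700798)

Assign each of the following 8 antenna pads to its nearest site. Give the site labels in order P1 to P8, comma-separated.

P1 → Inner (d²=8713928.00)
P2 → Inner (d²=239753485.00)
P3 → Mid (d²=325171177.00)
P4 → Mid (d²=207179204.00)
P5 → West (d²=678240869.00)
P6 → Central (d²=401609345.00)
P7 → Central (d²=446534681.00)
P8 → Central (d²=183723197.00)

Inner, Inner, Mid, Mid, West, Central, Central, Central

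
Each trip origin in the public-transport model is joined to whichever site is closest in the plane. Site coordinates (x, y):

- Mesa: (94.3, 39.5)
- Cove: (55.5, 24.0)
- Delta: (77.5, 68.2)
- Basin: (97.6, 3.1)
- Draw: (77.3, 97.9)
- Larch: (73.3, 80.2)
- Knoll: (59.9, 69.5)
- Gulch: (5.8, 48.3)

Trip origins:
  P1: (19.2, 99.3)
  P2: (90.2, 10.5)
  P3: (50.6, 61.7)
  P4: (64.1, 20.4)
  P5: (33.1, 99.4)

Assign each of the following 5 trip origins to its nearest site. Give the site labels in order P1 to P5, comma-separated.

Knoll, Basin, Knoll, Cove, Knoll

P1 → Knoll (d²=2544.53)
P2 → Basin (d²=109.52)
P3 → Knoll (d²=147.33)
P4 → Cove (d²=86.92)
P5 → Knoll (d²=1612.25)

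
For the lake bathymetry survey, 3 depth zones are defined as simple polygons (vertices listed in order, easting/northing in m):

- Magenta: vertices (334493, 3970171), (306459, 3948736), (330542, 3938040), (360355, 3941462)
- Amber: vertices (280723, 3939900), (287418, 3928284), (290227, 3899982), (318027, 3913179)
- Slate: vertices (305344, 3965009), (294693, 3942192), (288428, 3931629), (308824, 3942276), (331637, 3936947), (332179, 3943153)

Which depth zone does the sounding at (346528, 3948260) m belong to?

Magenta

Cast a ray rightward from (346528, 3948260). For each polygon, the edges (by vertex number in listed order) whose endpoints lie on opposite sides of northing = 3948260, where each meets that height, and whether that is right or left of the point:
Magenta: 2–3 at easting≈307530.8 (left), 4–1 at easting≈354231.1 (right) → 1 crossing.
Amber: no edge straddles that height → 0 crossings.
Slate: 1–2 at easting≈297525.5 (left), 6–1 at easting≈325908.6 (left) → 0 crossings.
Only Magenta has an odd count, so the point is inside Magenta.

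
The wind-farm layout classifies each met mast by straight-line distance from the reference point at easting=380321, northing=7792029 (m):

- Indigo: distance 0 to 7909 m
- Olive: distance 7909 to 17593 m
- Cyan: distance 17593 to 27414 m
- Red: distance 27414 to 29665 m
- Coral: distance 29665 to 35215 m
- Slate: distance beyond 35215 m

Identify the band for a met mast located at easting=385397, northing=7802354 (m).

Distance = √((385397−380321)² + (7802354−7792029)²) = √(25765776.000 + 106605625.000) = 11505.277 m.
7909 ≤ 11505.277 < 17593 → Olive.

Olive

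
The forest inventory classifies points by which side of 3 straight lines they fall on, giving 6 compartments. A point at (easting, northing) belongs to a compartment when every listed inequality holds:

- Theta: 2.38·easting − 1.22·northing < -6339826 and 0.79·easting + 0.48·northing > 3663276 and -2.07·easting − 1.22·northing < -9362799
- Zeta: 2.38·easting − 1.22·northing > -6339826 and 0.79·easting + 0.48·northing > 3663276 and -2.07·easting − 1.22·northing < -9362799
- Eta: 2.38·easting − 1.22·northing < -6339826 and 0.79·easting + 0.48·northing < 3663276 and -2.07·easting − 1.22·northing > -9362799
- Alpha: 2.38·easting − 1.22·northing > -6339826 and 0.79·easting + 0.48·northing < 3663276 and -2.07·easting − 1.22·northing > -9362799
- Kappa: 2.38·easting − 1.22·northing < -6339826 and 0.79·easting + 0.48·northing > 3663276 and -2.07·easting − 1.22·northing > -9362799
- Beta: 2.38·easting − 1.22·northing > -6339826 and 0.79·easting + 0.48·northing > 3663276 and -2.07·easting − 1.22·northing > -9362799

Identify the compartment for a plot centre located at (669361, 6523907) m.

Eta

2.38·669361 − 1.22·6523907 = -6366087.360, which is < -6339826
0.79·669361 + 0.48·6523907 = 3660270.550, which is < 3663276
-2.07·669361 − 1.22·6523907 = -9344743.810, which is > -9362799
This sign pattern matches Eta.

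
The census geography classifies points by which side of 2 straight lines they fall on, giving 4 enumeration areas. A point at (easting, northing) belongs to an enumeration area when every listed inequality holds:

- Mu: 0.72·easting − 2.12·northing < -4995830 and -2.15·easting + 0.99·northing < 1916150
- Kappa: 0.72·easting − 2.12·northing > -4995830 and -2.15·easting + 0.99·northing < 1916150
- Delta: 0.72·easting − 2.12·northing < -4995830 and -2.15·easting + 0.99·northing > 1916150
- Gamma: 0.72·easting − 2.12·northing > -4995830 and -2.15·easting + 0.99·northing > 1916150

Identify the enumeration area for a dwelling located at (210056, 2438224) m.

Delta

0.72·210056 − 2.12·2438224 = -5017794.560, which is < -4995830
-2.15·210056 + 0.99·2438224 = 1962221.360, which is > 1916150
This sign pattern matches Delta.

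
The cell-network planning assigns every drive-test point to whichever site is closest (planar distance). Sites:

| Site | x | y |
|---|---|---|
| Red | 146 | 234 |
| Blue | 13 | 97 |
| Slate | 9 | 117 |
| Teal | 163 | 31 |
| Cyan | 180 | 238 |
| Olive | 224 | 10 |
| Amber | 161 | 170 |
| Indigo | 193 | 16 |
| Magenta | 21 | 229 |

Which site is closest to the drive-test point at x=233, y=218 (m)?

Cyan

Squared distances to each site:
Red: 7825.000; Blue: 63041.000; Slate: 60377.000; Teal: 39869.000; Cyan: 3209.000; Olive: 43345.000; Amber: 7488.000; Indigo: 42404.000; Magenta: 45065.000.
Minimum at Cyan.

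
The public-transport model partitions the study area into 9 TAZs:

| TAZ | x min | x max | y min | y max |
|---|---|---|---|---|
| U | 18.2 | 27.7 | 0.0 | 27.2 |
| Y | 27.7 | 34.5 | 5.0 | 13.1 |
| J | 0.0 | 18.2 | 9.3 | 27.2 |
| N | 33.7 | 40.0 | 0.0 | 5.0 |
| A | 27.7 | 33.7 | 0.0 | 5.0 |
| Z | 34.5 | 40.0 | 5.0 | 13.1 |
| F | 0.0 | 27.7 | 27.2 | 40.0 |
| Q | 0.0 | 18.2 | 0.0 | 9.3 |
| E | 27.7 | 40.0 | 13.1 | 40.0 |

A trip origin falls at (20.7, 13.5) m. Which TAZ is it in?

U

The point has x = 20.7 and y = 13.5.
Only U satisfies 18.2 ≤ x ≤ 27.7 and 0.0 ≤ y ≤ 27.2.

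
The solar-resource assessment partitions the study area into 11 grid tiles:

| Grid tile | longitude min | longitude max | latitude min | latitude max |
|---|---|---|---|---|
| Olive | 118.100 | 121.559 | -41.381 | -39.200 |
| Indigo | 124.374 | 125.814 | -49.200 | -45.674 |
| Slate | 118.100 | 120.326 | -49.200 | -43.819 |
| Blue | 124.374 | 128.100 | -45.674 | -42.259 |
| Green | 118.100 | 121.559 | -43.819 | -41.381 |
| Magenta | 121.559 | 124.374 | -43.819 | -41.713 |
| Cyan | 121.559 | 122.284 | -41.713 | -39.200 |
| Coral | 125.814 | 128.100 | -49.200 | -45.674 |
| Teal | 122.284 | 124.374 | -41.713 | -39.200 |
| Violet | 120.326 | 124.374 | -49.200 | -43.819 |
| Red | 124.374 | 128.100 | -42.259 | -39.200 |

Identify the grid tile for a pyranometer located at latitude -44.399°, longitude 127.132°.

Blue

The point has longitude = 127.132 and latitude = -44.399.
Only Blue satisfies 124.374 ≤ longitude ≤ 128.100 and -45.674 ≤ latitude ≤ -42.259.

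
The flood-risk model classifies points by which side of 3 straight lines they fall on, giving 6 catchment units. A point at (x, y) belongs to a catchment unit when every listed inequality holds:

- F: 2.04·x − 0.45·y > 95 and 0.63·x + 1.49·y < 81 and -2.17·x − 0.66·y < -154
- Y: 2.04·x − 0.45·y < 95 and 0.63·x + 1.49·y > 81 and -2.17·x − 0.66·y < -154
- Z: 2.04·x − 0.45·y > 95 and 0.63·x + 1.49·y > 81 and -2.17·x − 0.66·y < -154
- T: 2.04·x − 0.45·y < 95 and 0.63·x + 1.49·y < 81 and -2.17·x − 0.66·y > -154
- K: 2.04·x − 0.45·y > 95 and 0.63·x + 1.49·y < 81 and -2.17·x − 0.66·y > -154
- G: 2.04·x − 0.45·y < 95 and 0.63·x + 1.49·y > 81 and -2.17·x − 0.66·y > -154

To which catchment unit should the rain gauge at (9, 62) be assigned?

G

2.04·9 − 0.45·62 = -9.540, which is < 95
0.63·9 + 1.49·62 = 98.050, which is > 81
-2.17·9 − 0.66·62 = -60.450, which is > -154
This sign pattern matches G.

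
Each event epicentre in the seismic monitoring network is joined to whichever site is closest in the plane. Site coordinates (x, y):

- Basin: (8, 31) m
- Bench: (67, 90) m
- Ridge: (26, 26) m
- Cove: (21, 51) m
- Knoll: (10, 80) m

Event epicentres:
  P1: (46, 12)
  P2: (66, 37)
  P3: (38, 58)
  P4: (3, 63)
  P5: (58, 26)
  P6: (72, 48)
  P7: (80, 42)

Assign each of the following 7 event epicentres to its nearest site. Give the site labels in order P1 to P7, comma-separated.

Ridge, Ridge, Cove, Knoll, Ridge, Bench, Bench

P1 → Ridge (d²=596.00)
P2 → Ridge (d²=1721.00)
P3 → Cove (d²=338.00)
P4 → Knoll (d²=338.00)
P5 → Ridge (d²=1024.00)
P6 → Bench (d²=1789.00)
P7 → Bench (d²=2473.00)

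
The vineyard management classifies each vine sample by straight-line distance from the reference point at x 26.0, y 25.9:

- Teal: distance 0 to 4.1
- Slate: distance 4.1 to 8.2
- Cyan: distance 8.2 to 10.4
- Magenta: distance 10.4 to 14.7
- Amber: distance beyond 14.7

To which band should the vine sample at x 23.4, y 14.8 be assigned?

Magenta

Distance = √((23.4−26.0)² + (14.8−25.9)²) = √(6.760 + 123.210) = 11.400.
10.4 ≤ 11.400 < 14.7 → Magenta.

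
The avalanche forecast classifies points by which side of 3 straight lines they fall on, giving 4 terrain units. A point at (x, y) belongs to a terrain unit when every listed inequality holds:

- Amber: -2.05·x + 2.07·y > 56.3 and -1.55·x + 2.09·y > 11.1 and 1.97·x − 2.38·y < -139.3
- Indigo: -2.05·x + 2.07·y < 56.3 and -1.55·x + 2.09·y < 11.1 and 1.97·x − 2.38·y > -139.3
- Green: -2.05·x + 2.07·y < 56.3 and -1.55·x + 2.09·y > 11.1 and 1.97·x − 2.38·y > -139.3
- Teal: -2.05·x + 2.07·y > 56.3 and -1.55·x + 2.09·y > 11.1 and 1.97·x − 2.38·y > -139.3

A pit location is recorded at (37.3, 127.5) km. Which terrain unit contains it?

-2.05·37.3 + 2.07·127.5 = 187.460, which is > 56.3
-1.55·37.3 + 2.09·127.5 = 208.660, which is > 11.1
1.97·37.3 − 2.38·127.5 = -229.969, which is < -139.3
This sign pattern matches Amber.

Amber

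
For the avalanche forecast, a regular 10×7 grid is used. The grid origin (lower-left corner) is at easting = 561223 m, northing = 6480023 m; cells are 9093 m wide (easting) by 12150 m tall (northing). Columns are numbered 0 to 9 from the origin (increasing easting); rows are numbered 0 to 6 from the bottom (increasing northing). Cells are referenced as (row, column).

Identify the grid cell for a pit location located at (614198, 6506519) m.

Column index: ⌊(614198 − 561223) / 9093⌋ = ⌊5.826⌋ = 5
Row offset from origin: ⌊(6506519 − 6480023) / 12150⌋ = ⌊2.181⌋ = 2 → row 2

(2, 5)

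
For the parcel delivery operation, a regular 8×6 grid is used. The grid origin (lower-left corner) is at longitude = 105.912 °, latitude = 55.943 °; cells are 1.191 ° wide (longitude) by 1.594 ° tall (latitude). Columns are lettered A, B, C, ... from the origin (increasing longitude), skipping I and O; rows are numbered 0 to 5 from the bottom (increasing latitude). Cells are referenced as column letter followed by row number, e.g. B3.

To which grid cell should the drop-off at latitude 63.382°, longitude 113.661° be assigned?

Column index: ⌊(113.661 − 105.912) / 1.191⌋ = ⌊6.506⌋ = 6 → column G
Row offset from origin: ⌊(63.382 − 55.943) / 1.594⌋ = ⌊4.667⌋ = 4 → row 4

G4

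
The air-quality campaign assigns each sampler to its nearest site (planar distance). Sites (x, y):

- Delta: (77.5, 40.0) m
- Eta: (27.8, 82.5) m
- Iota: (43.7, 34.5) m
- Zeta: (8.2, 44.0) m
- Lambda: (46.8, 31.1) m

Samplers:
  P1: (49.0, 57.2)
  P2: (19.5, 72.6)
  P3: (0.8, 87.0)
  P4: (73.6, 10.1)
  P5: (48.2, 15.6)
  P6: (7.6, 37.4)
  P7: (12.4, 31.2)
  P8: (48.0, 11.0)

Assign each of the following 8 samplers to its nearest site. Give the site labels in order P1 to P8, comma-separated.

P1 → Iota (d²=543.38)
P2 → Eta (d²=166.90)
P3 → Eta (d²=749.25)
P4 → Delta (d²=909.22)
P5 → Lambda (d²=242.21)
P6 → Zeta (d²=43.92)
P7 → Zeta (d²=181.48)
P8 → Lambda (d²=405.45)

Iota, Eta, Eta, Delta, Lambda, Zeta, Zeta, Lambda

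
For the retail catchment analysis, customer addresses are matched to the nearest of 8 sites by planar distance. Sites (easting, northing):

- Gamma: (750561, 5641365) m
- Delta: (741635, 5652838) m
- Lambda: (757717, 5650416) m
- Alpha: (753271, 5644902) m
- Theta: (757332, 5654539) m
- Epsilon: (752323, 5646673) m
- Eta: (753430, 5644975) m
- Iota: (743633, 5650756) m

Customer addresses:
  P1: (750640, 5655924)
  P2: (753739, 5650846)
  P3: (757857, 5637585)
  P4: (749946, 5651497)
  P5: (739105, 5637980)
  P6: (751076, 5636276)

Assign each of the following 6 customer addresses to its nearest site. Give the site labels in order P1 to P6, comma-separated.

P1 → Theta (d²=46701089.00)
P2 → Lambda (d²=16009384.00)
P3 → Gamma (d²=67520016.00)
P4 → Epsilon (d²=28921105.00)
P5 → Gamma (d²=142698161.00)
P6 → Gamma (d²=26163146.00)

Theta, Lambda, Gamma, Epsilon, Gamma, Gamma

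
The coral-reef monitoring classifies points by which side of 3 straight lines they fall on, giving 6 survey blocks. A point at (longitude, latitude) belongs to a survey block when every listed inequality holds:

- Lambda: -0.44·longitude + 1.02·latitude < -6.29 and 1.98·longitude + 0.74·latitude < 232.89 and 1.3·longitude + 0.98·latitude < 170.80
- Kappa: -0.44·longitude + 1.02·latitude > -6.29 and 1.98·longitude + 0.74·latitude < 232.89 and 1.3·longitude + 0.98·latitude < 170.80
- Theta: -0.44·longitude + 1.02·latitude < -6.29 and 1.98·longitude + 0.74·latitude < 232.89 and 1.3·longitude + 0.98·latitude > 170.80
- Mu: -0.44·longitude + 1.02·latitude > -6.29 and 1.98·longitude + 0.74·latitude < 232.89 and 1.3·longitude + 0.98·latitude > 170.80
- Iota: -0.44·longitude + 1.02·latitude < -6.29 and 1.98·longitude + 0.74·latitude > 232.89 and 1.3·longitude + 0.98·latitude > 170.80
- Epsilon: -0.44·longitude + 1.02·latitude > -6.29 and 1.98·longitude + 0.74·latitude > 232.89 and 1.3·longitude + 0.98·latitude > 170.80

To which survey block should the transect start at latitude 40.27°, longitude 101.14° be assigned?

-0.44·101.14 + 1.02·40.27 = -3.426, which is > -6.29
1.98·101.14 + 0.74·40.27 = 230.057, which is < 232.89
1.3·101.14 + 0.98·40.27 = 170.947, which is > 170.80
This sign pattern matches Mu.

Mu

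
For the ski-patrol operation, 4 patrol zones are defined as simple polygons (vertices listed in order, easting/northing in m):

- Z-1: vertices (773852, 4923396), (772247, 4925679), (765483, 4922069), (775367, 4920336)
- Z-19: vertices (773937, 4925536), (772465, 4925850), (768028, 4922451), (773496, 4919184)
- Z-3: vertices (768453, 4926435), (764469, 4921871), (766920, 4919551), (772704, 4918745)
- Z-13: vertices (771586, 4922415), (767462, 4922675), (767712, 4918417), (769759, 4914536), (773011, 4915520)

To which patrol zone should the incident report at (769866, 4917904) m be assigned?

Cast a ray rightward from (769866, 4917904). For each polygon, the edges (by vertex number in listed order) whose endpoints lie on opposite sides of northing = 4917904, where each meets that height, and whether that is right or left of the point:
Z-1: no edge straddles that height → 0 crossings.
Z-19: no edge straddles that height → 0 crossings.
Z-3: no edge straddles that height → 0 crossings.
Z-13: 3–4 at easting≈767982.6 (left), 5–1 at easting≈772518.3 (right) → 1 crossing.
Only Z-13 has an odd count, so the point is inside Z-13.

Z-13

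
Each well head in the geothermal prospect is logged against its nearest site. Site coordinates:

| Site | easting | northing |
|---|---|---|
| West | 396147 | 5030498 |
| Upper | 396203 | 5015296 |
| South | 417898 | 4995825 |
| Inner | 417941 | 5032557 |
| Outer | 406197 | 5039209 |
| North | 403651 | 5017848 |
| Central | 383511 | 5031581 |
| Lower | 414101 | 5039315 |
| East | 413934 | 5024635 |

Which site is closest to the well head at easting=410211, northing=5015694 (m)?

North

Squared distances to each site:
West: 416954512.000; Upper: 196382468.000; South: 453867130.000; Inner: 344113669.000; Outer: 569067421.000; North: 47673316.000; Central: 965286769.000; Lower: 573083741.000; East: 93802210.000.
Minimum at North.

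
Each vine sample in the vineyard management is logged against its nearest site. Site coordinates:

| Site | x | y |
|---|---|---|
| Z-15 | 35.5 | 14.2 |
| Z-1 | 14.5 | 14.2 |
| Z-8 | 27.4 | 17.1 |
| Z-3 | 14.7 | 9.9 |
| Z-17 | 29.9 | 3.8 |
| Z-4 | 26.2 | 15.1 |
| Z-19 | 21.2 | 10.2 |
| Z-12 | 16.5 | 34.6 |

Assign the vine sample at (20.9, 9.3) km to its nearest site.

Squared distances to each site:
Z-15: 237.170; Z-1: 64.970; Z-8: 103.090; Z-3: 38.800; Z-17: 111.250; Z-4: 61.730; Z-19: 0.900; Z-12: 659.450.
Minimum at Z-19.

Z-19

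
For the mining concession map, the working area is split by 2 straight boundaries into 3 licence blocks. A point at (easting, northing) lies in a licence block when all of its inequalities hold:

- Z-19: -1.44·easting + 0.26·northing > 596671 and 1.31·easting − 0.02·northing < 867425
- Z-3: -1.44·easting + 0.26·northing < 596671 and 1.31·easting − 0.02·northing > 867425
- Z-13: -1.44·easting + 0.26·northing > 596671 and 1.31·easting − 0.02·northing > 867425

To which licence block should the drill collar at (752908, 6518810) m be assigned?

Z-19

-1.44·752908 + 0.26·6518810 = 610703.080, which is > 596671
1.31·752908 − 0.02·6518810 = 855933.280, which is < 867425
This sign pattern matches Z-19.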